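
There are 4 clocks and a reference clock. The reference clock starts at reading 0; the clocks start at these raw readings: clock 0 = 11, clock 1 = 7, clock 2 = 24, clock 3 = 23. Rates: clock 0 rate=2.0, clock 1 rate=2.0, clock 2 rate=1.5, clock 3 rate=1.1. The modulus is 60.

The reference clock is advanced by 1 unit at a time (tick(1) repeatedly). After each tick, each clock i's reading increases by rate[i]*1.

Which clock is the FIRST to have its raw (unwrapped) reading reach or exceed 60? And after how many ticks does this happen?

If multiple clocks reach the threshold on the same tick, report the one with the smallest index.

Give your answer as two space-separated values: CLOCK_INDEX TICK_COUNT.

clock 0: start=11, rate=2.0, needs 60-11 = 49; ticks = ceil(49/2.0) = ceil(24.5000) = 25; reading at tick 25 = 11 + 2.0*25 = 61.0000
clock 1: start=7, rate=2.0, needs 60-7 = 53; ticks = ceil(53/2.0) = ceil(26.5000) = 27; reading at tick 27 = 7 + 2.0*27 = 61.0000
clock 2: start=24, rate=1.5, needs 60-24 = 36; ticks = ceil(36/1.5) = ceil(24.0000) = 24; reading at tick 24 = 24 + 1.5*24 = 60.0000
clock 3: start=23, rate=1.1, needs 60-23 = 37; ticks = ceil(37/1.1) = ceil(33.6364) = 34; reading at tick 34 = 23 + 1.1*34 = 60.4000
Minimum tick count = 24; winners = [2]; smallest index = 2

Answer: 2 24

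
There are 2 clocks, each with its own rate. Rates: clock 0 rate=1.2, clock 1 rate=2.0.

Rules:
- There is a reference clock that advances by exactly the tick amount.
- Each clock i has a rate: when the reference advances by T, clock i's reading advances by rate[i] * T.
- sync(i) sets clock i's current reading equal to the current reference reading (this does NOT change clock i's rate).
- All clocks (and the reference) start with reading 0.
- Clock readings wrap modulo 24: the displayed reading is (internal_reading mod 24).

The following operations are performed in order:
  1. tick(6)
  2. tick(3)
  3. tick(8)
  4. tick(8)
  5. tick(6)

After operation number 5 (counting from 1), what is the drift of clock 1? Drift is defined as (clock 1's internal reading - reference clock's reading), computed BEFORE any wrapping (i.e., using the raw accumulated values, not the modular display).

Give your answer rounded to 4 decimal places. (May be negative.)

After op 1 tick(6): ref=6.0000 raw=[7.2000 12.0000]
After op 2 tick(3): ref=9.0000 raw=[10.8000 18.0000]
After op 3 tick(8): ref=17.0000 raw=[20.4000 34.0000]
After op 4 tick(8): ref=25.0000 raw=[30.0000 50.0000]
After op 5 tick(6): ref=31.0000 raw=[37.2000 62.0000]
Drift of clock 1 after op 5: 62.0000 - 31.0000 = 31.0000

Answer: 31.0000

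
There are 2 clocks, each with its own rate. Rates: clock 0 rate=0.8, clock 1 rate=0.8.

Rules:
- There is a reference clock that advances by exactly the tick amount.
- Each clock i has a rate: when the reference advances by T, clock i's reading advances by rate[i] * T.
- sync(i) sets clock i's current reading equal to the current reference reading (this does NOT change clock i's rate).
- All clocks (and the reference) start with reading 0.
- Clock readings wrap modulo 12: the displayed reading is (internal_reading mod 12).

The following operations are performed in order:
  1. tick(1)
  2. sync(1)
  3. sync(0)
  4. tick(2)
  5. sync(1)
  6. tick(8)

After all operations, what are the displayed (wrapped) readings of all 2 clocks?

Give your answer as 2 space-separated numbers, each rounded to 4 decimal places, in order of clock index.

Answer: 9.0000 9.4000

Derivation:
After op 1 tick(1): ref=1.0000 raw=[0.8000 0.8000]
After op 2 sync(1): ref=1.0000 raw=[0.8000 1.0000]
After op 3 sync(0): ref=1.0000 raw=[1.0000 1.0000]
After op 4 tick(2): ref=3.0000 raw=[2.6000 2.6000]
After op 5 sync(1): ref=3.0000 raw=[2.6000 3.0000]
After op 6 tick(8): ref=11.0000 raw=[9.0000 9.4000]
Wrap final raw readings (mod 12): 9.0000 mod 12 = 9.0000; 9.4000 mod 12 = 9.4000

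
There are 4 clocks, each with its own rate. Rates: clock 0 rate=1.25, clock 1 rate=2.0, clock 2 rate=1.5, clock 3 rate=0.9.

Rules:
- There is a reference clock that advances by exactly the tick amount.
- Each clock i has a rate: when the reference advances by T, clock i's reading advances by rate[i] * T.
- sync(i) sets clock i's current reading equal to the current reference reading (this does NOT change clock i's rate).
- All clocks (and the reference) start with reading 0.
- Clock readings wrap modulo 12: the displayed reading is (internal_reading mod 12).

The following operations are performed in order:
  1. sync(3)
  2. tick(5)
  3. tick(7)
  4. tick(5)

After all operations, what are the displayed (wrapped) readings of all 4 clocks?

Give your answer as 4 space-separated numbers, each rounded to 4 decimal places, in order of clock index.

After op 1 sync(3): ref=0.0000 raw=[0.0000 0.0000 0.0000 0.0000]
After op 2 tick(5): ref=5.0000 raw=[6.2500 10.0000 7.5000 4.5000]
After op 3 tick(7): ref=12.0000 raw=[15.0000 24.0000 18.0000 10.8000]
After op 4 tick(5): ref=17.0000 raw=[21.2500 34.0000 25.5000 15.3000]
Wrap final raw readings (mod 12): 21.2500 mod 12 = 9.2500; 34.0000 mod 12 = 10.0000; 25.5000 mod 12 = 1.5000; 15.3000 mod 12 = 3.3000

Answer: 9.2500 10.0000 1.5000 3.3000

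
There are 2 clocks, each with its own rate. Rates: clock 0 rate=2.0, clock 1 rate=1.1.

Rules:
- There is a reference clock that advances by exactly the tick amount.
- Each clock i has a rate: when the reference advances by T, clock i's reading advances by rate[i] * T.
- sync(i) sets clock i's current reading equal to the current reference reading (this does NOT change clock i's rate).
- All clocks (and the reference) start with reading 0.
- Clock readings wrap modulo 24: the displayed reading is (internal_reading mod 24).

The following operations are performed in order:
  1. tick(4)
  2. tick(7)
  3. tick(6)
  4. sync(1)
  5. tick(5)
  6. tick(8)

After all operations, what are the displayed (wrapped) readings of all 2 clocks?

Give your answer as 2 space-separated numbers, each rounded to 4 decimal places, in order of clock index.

After op 1 tick(4): ref=4.0000 raw=[8.0000 4.4000]
After op 2 tick(7): ref=11.0000 raw=[22.0000 12.1000]
After op 3 tick(6): ref=17.0000 raw=[34.0000 18.7000]
After op 4 sync(1): ref=17.0000 raw=[34.0000 17.0000]
After op 5 tick(5): ref=22.0000 raw=[44.0000 22.5000]
After op 6 tick(8): ref=30.0000 raw=[60.0000 31.3000]
Wrap final raw readings (mod 24): 60.0000 mod 24 = 12.0000; 31.3000 mod 24 = 7.3000

Answer: 12.0000 7.3000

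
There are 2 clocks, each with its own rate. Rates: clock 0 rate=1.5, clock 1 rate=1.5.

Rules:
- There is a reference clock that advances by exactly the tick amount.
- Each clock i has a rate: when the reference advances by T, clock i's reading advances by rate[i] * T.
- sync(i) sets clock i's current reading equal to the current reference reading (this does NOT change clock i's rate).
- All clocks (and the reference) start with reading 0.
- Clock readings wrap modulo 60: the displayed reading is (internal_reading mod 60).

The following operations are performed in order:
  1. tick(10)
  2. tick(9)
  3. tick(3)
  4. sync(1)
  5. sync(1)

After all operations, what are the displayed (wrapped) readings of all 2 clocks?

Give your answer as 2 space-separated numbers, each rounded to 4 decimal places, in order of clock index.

After op 1 tick(10): ref=10.0000 raw=[15.0000 15.0000]
After op 2 tick(9): ref=19.0000 raw=[28.5000 28.5000]
After op 3 tick(3): ref=22.0000 raw=[33.0000 33.0000]
After op 4 sync(1): ref=22.0000 raw=[33.0000 22.0000]
After op 5 sync(1): ref=22.0000 raw=[33.0000 22.0000]
Wrap final raw readings (mod 60): 33.0000 mod 60 = 33.0000; 22.0000 mod 60 = 22.0000

Answer: 33.0000 22.0000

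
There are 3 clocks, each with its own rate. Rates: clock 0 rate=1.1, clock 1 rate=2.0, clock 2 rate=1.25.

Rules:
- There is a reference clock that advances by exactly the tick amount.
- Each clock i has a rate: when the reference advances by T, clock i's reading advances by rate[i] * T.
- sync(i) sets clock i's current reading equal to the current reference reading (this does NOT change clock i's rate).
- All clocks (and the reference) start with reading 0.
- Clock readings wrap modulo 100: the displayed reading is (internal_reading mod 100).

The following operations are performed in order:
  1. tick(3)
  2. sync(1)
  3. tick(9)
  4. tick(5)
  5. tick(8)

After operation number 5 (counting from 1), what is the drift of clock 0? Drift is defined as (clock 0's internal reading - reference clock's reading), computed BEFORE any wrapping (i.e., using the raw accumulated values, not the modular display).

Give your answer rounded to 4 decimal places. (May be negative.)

After op 1 tick(3): ref=3.0000 raw=[3.3000 6.0000 3.7500]
After op 2 sync(1): ref=3.0000 raw=[3.3000 3.0000 3.7500]
After op 3 tick(9): ref=12.0000 raw=[13.2000 21.0000 15.0000]
After op 4 tick(5): ref=17.0000 raw=[18.7000 31.0000 21.2500]
After op 5 tick(8): ref=25.0000 raw=[27.5000 47.0000 31.2500]
Drift of clock 0 after op 5: 27.5000 - 25.0000 = 2.5000

Answer: 2.5000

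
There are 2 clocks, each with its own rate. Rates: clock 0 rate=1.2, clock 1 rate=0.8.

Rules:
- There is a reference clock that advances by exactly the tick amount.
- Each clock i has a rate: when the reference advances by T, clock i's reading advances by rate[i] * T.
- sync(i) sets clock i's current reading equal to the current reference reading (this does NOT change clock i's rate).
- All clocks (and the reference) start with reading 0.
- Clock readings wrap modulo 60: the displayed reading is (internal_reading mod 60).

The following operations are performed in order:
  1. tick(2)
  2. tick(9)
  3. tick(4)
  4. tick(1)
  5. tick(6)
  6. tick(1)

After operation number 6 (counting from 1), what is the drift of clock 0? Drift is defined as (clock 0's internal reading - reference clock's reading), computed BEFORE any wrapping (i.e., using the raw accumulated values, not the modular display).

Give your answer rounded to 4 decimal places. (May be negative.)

Answer: 4.6000

Derivation:
After op 1 tick(2): ref=2.0000 raw=[2.4000 1.6000]
After op 2 tick(9): ref=11.0000 raw=[13.2000 8.8000]
After op 3 tick(4): ref=15.0000 raw=[18.0000 12.0000]
After op 4 tick(1): ref=16.0000 raw=[19.2000 12.8000]
After op 5 tick(6): ref=22.0000 raw=[26.4000 17.6000]
After op 6 tick(1): ref=23.0000 raw=[27.6000 18.4000]
Drift of clock 0 after op 6: 27.6000 - 23.0000 = 4.6000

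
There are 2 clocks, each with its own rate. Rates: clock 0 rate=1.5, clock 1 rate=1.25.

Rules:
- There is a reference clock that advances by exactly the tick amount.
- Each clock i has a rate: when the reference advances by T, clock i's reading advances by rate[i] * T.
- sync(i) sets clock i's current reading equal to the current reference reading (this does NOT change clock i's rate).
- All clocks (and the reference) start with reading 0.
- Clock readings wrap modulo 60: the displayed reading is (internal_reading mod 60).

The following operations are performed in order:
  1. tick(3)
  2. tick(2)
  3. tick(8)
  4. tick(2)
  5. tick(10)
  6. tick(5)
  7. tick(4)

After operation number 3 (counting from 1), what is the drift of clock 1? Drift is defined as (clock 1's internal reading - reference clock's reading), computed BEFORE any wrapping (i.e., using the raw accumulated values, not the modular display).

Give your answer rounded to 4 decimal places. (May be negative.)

After op 1 tick(3): ref=3.0000 raw=[4.5000 3.7500]
After op 2 tick(2): ref=5.0000 raw=[7.5000 6.2500]
After op 3 tick(8): ref=13.0000 raw=[19.5000 16.2500]
Drift of clock 1 after op 3: 16.2500 - 13.0000 = 3.2500

Answer: 3.2500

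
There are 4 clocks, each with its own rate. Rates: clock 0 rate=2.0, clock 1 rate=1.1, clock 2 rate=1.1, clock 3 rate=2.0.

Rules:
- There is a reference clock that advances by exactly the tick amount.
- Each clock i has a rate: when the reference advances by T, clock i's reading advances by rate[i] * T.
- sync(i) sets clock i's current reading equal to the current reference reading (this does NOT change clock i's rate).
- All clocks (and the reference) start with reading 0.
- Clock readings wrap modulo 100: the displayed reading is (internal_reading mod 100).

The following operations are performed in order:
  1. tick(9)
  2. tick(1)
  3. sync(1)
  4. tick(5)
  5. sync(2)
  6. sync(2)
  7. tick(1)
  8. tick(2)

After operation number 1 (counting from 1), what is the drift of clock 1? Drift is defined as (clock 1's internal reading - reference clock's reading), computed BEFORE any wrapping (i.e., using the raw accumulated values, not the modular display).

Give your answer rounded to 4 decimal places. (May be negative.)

After op 1 tick(9): ref=9.0000 raw=[18.0000 9.9000 9.9000 18.0000]
Drift of clock 1 after op 1: 9.9000 - 9.0000 = 0.9000

Answer: 0.9000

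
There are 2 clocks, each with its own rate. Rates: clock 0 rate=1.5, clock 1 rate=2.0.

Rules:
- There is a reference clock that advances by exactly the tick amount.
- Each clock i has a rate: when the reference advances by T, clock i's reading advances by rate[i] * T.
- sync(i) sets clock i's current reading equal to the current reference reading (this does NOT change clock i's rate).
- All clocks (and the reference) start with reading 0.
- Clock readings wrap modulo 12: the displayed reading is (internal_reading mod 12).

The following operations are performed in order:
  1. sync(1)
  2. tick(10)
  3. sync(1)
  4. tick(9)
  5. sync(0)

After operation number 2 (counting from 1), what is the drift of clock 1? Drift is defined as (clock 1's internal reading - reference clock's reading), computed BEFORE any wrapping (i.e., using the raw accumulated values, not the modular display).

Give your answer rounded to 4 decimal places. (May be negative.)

Answer: 10.0000

Derivation:
After op 1 sync(1): ref=0.0000 raw=[0.0000 0.0000]
After op 2 tick(10): ref=10.0000 raw=[15.0000 20.0000]
Drift of clock 1 after op 2: 20.0000 - 10.0000 = 10.0000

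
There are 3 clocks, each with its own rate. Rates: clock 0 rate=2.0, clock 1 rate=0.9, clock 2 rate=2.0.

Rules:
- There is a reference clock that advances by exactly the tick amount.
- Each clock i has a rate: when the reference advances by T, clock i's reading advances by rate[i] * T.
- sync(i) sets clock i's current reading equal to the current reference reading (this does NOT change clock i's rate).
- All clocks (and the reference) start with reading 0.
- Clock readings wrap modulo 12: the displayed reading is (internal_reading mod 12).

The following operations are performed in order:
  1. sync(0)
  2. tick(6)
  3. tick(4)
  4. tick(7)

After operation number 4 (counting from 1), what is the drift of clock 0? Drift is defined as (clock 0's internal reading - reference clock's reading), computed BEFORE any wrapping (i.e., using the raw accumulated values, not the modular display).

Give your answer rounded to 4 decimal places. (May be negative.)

Answer: 17.0000

Derivation:
After op 1 sync(0): ref=0.0000 raw=[0.0000 0.0000 0.0000]
After op 2 tick(6): ref=6.0000 raw=[12.0000 5.4000 12.0000]
After op 3 tick(4): ref=10.0000 raw=[20.0000 9.0000 20.0000]
After op 4 tick(7): ref=17.0000 raw=[34.0000 15.3000 34.0000]
Drift of clock 0 after op 4: 34.0000 - 17.0000 = 17.0000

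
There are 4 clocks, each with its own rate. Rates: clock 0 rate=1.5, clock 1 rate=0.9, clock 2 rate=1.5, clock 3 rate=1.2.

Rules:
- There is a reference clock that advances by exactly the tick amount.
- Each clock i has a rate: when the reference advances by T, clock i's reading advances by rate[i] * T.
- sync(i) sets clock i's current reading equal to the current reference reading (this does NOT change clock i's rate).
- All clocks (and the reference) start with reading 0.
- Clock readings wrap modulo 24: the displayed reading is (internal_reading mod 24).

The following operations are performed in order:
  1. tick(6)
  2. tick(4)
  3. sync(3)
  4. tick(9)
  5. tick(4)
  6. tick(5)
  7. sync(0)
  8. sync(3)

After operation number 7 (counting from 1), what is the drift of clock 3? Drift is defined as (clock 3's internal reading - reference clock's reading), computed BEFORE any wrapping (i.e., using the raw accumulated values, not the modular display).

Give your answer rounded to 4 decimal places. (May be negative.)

After op 1 tick(6): ref=6.0000 raw=[9.0000 5.4000 9.0000 7.2000]
After op 2 tick(4): ref=10.0000 raw=[15.0000 9.0000 15.0000 12.0000]
After op 3 sync(3): ref=10.0000 raw=[15.0000 9.0000 15.0000 10.0000]
After op 4 tick(9): ref=19.0000 raw=[28.5000 17.1000 28.5000 20.8000]
After op 5 tick(4): ref=23.0000 raw=[34.5000 20.7000 34.5000 25.6000]
After op 6 tick(5): ref=28.0000 raw=[42.0000 25.2000 42.0000 31.6000]
After op 7 sync(0): ref=28.0000 raw=[28.0000 25.2000 42.0000 31.6000]
Drift of clock 3 after op 7: 31.6000 - 28.0000 = 3.6000

Answer: 3.6000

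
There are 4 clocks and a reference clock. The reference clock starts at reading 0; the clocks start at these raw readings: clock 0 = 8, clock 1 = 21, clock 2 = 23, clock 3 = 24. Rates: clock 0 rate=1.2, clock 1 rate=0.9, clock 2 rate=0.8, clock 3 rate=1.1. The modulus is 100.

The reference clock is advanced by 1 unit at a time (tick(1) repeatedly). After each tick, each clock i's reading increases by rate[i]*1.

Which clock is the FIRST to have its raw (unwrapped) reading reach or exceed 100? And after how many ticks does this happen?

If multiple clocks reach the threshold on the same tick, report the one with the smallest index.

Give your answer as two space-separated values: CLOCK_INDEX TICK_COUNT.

Answer: 3 70

Derivation:
clock 0: start=8, rate=1.2, needs 100-8 = 92; ticks = ceil(92/1.2) = ceil(76.6667) = 77; reading at tick 77 = 8 + 1.2*77 = 100.4000
clock 1: start=21, rate=0.9, needs 100-21 = 79; ticks = ceil(79/0.9) = ceil(87.7778) = 88; reading at tick 88 = 21 + 0.9*88 = 100.2000
clock 2: start=23, rate=0.8, needs 100-23 = 77; ticks = ceil(77/0.8) = ceil(96.2500) = 97; reading at tick 97 = 23 + 0.8*97 = 100.6000
clock 3: start=24, rate=1.1, needs 100-24 = 76; ticks = ceil(76/1.1) = ceil(69.0909) = 70; reading at tick 70 = 24 + 1.1*70 = 101.0000
Minimum tick count = 70; winners = [3]; smallest index = 3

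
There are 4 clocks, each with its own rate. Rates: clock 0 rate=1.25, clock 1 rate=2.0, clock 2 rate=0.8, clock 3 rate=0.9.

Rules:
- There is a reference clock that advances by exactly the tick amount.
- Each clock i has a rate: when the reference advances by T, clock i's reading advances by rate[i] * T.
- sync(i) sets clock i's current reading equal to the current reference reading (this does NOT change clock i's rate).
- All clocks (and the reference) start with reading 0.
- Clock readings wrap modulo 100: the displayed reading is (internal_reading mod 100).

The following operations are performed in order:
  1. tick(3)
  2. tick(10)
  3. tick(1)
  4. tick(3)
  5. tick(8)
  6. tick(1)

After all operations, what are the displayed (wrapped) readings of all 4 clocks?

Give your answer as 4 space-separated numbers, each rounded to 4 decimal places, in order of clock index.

Answer: 32.5000 52.0000 20.8000 23.4000

Derivation:
After op 1 tick(3): ref=3.0000 raw=[3.7500 6.0000 2.4000 2.7000]
After op 2 tick(10): ref=13.0000 raw=[16.2500 26.0000 10.4000 11.7000]
After op 3 tick(1): ref=14.0000 raw=[17.5000 28.0000 11.2000 12.6000]
After op 4 tick(3): ref=17.0000 raw=[21.2500 34.0000 13.6000 15.3000]
After op 5 tick(8): ref=25.0000 raw=[31.2500 50.0000 20.0000 22.5000]
After op 6 tick(1): ref=26.0000 raw=[32.5000 52.0000 20.8000 23.4000]
Wrap final raw readings (mod 100): 32.5000 mod 100 = 32.5000; 52.0000 mod 100 = 52.0000; 20.8000 mod 100 = 20.8000; 23.4000 mod 100 = 23.4000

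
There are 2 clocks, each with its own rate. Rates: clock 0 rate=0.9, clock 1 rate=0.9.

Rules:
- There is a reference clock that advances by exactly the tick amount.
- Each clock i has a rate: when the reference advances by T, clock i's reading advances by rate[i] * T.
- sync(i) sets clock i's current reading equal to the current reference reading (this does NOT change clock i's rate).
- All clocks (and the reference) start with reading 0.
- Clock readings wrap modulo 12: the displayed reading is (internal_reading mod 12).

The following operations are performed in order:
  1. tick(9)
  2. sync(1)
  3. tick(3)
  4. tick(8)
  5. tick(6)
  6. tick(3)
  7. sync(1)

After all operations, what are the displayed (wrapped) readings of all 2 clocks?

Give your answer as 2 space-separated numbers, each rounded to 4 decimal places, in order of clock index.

After op 1 tick(9): ref=9.0000 raw=[8.1000 8.1000]
After op 2 sync(1): ref=9.0000 raw=[8.1000 9.0000]
After op 3 tick(3): ref=12.0000 raw=[10.8000 11.7000]
After op 4 tick(8): ref=20.0000 raw=[18.0000 18.9000]
After op 5 tick(6): ref=26.0000 raw=[23.4000 24.3000]
After op 6 tick(3): ref=29.0000 raw=[26.1000 27.0000]
After op 7 sync(1): ref=29.0000 raw=[26.1000 29.0000]
Wrap final raw readings (mod 12): 26.1000 mod 12 = 2.1000; 29.0000 mod 12 = 5.0000

Answer: 2.1000 5.0000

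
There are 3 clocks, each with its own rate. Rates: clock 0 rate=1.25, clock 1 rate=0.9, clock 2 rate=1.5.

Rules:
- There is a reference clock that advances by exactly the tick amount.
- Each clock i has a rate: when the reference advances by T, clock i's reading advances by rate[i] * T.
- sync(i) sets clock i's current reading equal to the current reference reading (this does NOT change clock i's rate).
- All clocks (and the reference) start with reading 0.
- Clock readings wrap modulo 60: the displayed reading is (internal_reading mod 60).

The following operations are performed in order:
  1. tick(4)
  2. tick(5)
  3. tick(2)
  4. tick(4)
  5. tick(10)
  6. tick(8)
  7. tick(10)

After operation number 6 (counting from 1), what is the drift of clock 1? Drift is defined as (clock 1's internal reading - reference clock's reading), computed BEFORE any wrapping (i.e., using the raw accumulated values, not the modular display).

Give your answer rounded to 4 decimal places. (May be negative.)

After op 1 tick(4): ref=4.0000 raw=[5.0000 3.6000 6.0000]
After op 2 tick(5): ref=9.0000 raw=[11.2500 8.1000 13.5000]
After op 3 tick(2): ref=11.0000 raw=[13.7500 9.9000 16.5000]
After op 4 tick(4): ref=15.0000 raw=[18.7500 13.5000 22.5000]
After op 5 tick(10): ref=25.0000 raw=[31.2500 22.5000 37.5000]
After op 6 tick(8): ref=33.0000 raw=[41.2500 29.7000 49.5000]
Drift of clock 1 after op 6: 29.7000 - 33.0000 = -3.3000

Answer: -3.3000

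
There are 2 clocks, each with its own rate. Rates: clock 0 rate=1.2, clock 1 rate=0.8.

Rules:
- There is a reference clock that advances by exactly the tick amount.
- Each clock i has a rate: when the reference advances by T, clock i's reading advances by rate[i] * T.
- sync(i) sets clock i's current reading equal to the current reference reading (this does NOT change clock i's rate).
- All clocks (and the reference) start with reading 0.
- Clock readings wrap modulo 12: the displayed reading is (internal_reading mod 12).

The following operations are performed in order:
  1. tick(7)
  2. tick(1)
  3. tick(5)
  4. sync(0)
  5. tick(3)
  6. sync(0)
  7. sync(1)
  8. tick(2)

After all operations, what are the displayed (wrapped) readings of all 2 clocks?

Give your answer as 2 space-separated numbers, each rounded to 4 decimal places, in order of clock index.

Answer: 6.4000 5.6000

Derivation:
After op 1 tick(7): ref=7.0000 raw=[8.4000 5.6000]
After op 2 tick(1): ref=8.0000 raw=[9.6000 6.4000]
After op 3 tick(5): ref=13.0000 raw=[15.6000 10.4000]
After op 4 sync(0): ref=13.0000 raw=[13.0000 10.4000]
After op 5 tick(3): ref=16.0000 raw=[16.6000 12.8000]
After op 6 sync(0): ref=16.0000 raw=[16.0000 12.8000]
After op 7 sync(1): ref=16.0000 raw=[16.0000 16.0000]
After op 8 tick(2): ref=18.0000 raw=[18.4000 17.6000]
Wrap final raw readings (mod 12): 18.4000 mod 12 = 6.4000; 17.6000 mod 12 = 5.6000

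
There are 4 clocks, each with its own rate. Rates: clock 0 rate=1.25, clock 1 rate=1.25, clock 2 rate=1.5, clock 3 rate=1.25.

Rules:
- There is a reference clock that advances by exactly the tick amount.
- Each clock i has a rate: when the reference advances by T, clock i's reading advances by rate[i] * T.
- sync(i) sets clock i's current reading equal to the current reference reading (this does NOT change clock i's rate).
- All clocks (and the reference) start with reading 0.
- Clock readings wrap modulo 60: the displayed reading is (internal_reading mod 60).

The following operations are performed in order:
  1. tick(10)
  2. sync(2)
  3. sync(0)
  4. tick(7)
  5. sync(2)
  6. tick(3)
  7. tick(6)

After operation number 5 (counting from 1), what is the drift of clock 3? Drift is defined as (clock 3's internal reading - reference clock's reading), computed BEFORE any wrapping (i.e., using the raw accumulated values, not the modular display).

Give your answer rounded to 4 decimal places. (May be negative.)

After op 1 tick(10): ref=10.0000 raw=[12.5000 12.5000 15.0000 12.5000]
After op 2 sync(2): ref=10.0000 raw=[12.5000 12.5000 10.0000 12.5000]
After op 3 sync(0): ref=10.0000 raw=[10.0000 12.5000 10.0000 12.5000]
After op 4 tick(7): ref=17.0000 raw=[18.7500 21.2500 20.5000 21.2500]
After op 5 sync(2): ref=17.0000 raw=[18.7500 21.2500 17.0000 21.2500]
Drift of clock 3 after op 5: 21.2500 - 17.0000 = 4.2500

Answer: 4.2500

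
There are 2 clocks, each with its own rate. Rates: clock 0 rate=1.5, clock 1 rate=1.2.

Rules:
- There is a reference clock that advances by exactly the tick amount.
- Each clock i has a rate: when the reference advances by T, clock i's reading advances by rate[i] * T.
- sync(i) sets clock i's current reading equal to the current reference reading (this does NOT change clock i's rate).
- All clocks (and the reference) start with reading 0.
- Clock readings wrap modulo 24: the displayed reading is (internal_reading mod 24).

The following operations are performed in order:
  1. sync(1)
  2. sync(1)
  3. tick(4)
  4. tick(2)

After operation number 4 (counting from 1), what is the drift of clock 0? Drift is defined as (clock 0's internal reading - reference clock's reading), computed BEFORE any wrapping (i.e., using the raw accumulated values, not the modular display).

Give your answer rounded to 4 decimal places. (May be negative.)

After op 1 sync(1): ref=0.0000 raw=[0.0000 0.0000]
After op 2 sync(1): ref=0.0000 raw=[0.0000 0.0000]
After op 3 tick(4): ref=4.0000 raw=[6.0000 4.8000]
After op 4 tick(2): ref=6.0000 raw=[9.0000 7.2000]
Drift of clock 0 after op 4: 9.0000 - 6.0000 = 3.0000

Answer: 3.0000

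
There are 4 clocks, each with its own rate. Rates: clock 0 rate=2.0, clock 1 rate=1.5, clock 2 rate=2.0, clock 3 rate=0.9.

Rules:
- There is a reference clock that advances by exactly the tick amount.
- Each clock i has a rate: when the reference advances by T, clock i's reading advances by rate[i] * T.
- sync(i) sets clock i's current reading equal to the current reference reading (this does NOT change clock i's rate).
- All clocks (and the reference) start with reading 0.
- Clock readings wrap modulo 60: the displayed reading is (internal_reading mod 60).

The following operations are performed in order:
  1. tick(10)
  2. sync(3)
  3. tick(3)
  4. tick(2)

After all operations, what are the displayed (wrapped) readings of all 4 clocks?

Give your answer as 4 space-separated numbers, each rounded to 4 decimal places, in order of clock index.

Answer: 30.0000 22.5000 30.0000 14.5000

Derivation:
After op 1 tick(10): ref=10.0000 raw=[20.0000 15.0000 20.0000 9.0000]
After op 2 sync(3): ref=10.0000 raw=[20.0000 15.0000 20.0000 10.0000]
After op 3 tick(3): ref=13.0000 raw=[26.0000 19.5000 26.0000 12.7000]
After op 4 tick(2): ref=15.0000 raw=[30.0000 22.5000 30.0000 14.5000]
Wrap final raw readings (mod 60): 30.0000 mod 60 = 30.0000; 22.5000 mod 60 = 22.5000; 30.0000 mod 60 = 30.0000; 14.5000 mod 60 = 14.5000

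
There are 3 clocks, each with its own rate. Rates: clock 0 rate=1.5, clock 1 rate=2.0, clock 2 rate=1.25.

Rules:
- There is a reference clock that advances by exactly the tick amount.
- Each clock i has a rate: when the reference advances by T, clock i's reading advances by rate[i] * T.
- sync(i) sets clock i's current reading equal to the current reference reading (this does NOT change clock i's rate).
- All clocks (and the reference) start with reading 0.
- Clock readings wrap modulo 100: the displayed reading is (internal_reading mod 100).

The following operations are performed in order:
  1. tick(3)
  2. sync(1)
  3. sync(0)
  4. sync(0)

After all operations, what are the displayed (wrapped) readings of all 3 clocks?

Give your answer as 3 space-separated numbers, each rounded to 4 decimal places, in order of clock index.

After op 1 tick(3): ref=3.0000 raw=[4.5000 6.0000 3.7500]
After op 2 sync(1): ref=3.0000 raw=[4.5000 3.0000 3.7500]
After op 3 sync(0): ref=3.0000 raw=[3.0000 3.0000 3.7500]
After op 4 sync(0): ref=3.0000 raw=[3.0000 3.0000 3.7500]
Wrap final raw readings (mod 100): 3.0000 mod 100 = 3.0000; 3.0000 mod 100 = 3.0000; 3.7500 mod 100 = 3.7500

Answer: 3.0000 3.0000 3.7500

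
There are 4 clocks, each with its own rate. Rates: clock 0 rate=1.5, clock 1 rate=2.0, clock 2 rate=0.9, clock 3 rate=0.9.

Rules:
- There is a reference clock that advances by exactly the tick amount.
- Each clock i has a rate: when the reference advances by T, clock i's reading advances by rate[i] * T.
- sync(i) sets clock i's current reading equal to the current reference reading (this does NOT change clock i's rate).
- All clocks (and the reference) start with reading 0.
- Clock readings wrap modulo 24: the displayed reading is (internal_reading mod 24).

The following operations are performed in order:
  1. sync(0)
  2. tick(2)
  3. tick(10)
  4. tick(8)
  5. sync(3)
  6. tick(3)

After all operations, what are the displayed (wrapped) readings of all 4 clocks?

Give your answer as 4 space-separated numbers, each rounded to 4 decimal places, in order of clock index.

Answer: 10.5000 22.0000 20.7000 22.7000

Derivation:
After op 1 sync(0): ref=0.0000 raw=[0.0000 0.0000 0.0000 0.0000]
After op 2 tick(2): ref=2.0000 raw=[3.0000 4.0000 1.8000 1.8000]
After op 3 tick(10): ref=12.0000 raw=[18.0000 24.0000 10.8000 10.8000]
After op 4 tick(8): ref=20.0000 raw=[30.0000 40.0000 18.0000 18.0000]
After op 5 sync(3): ref=20.0000 raw=[30.0000 40.0000 18.0000 20.0000]
After op 6 tick(3): ref=23.0000 raw=[34.5000 46.0000 20.7000 22.7000]
Wrap final raw readings (mod 24): 34.5000 mod 24 = 10.5000; 46.0000 mod 24 = 22.0000; 20.7000 mod 24 = 20.7000; 22.7000 mod 24 = 22.7000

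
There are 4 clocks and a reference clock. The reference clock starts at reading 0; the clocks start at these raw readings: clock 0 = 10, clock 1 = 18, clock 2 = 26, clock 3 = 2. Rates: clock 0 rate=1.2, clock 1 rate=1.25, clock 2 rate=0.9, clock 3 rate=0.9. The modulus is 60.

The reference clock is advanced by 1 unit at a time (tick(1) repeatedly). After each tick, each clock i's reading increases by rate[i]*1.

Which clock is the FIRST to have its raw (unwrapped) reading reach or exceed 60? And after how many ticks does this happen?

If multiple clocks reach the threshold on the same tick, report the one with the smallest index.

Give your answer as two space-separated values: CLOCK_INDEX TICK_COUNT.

Answer: 1 34

Derivation:
clock 0: start=10, rate=1.2, needs 60-10 = 50; ticks = ceil(50/1.2) = ceil(41.6667) = 42; reading at tick 42 = 10 + 1.2*42 = 60.4000
clock 1: start=18, rate=1.25, needs 60-18 = 42; ticks = ceil(42/1.25) = ceil(33.6000) = 34; reading at tick 34 = 18 + 1.25*34 = 60.5000
clock 2: start=26, rate=0.9, needs 60-26 = 34; ticks = ceil(34/0.9) = ceil(37.7778) = 38; reading at tick 38 = 26 + 0.9*38 = 60.2000
clock 3: start=2, rate=0.9, needs 60-2 = 58; ticks = ceil(58/0.9) = ceil(64.4444) = 65; reading at tick 65 = 2 + 0.9*65 = 60.5000
Minimum tick count = 34; winners = [1]; smallest index = 1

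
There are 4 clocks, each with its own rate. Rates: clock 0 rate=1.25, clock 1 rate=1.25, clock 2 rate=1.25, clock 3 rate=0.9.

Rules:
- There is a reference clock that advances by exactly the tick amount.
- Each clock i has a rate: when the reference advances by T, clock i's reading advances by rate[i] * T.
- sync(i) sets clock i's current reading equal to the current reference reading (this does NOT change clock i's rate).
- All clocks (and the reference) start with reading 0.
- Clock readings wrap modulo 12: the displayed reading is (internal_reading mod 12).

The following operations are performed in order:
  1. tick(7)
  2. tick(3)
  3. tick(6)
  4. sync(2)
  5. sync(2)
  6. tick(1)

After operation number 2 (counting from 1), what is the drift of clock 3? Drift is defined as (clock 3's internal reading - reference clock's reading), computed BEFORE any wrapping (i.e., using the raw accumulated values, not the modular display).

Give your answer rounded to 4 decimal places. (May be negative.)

Answer: -1.0000

Derivation:
After op 1 tick(7): ref=7.0000 raw=[8.7500 8.7500 8.7500 6.3000]
After op 2 tick(3): ref=10.0000 raw=[12.5000 12.5000 12.5000 9.0000]
Drift of clock 3 after op 2: 9.0000 - 10.0000 = -1.0000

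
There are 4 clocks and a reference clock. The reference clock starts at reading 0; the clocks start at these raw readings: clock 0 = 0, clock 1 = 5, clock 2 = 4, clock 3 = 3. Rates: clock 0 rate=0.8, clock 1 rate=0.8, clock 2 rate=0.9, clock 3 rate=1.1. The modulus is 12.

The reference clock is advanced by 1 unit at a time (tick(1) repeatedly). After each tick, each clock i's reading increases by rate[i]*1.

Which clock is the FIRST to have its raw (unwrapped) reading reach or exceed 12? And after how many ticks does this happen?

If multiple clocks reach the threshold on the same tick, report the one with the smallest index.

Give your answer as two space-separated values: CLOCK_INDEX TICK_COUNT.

Answer: 1 9

Derivation:
clock 0: start=0, rate=0.8, needs 12-0 = 12; ticks = ceil(12/0.8) = ceil(15.0000) = 15; reading at tick 15 = 0 + 0.8*15 = 12.0000
clock 1: start=5, rate=0.8, needs 12-5 = 7; ticks = ceil(7/0.8) = ceil(8.7500) = 9; reading at tick 9 = 5 + 0.8*9 = 12.2000
clock 2: start=4, rate=0.9, needs 12-4 = 8; ticks = ceil(8/0.9) = ceil(8.8889) = 9; reading at tick 9 = 4 + 0.9*9 = 12.1000
clock 3: start=3, rate=1.1, needs 12-3 = 9; ticks = ceil(9/1.1) = ceil(8.1818) = 9; reading at tick 9 = 3 + 1.1*9 = 12.9000
Minimum tick count = 9; winners = [1, 2, 3]; smallest index = 1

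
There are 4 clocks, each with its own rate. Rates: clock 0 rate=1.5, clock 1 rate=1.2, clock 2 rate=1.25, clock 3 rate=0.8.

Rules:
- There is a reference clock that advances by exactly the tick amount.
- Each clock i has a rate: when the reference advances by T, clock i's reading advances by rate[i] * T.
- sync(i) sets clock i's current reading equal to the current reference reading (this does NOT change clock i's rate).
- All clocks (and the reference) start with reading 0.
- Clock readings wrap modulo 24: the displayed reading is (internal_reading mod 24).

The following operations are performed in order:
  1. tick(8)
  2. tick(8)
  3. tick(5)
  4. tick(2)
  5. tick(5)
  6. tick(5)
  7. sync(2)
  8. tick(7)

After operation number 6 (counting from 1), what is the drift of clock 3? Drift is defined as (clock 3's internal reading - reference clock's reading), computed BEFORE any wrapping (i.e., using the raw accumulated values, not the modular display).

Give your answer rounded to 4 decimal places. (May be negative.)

After op 1 tick(8): ref=8.0000 raw=[12.0000 9.6000 10.0000 6.4000]
After op 2 tick(8): ref=16.0000 raw=[24.0000 19.2000 20.0000 12.8000]
After op 3 tick(5): ref=21.0000 raw=[31.5000 25.2000 26.2500 16.8000]
After op 4 tick(2): ref=23.0000 raw=[34.5000 27.6000 28.7500 18.4000]
After op 5 tick(5): ref=28.0000 raw=[42.0000 33.6000 35.0000 22.4000]
After op 6 tick(5): ref=33.0000 raw=[49.5000 39.6000 41.2500 26.4000]
Drift of clock 3 after op 6: 26.4000 - 33.0000 = -6.6000

Answer: -6.6000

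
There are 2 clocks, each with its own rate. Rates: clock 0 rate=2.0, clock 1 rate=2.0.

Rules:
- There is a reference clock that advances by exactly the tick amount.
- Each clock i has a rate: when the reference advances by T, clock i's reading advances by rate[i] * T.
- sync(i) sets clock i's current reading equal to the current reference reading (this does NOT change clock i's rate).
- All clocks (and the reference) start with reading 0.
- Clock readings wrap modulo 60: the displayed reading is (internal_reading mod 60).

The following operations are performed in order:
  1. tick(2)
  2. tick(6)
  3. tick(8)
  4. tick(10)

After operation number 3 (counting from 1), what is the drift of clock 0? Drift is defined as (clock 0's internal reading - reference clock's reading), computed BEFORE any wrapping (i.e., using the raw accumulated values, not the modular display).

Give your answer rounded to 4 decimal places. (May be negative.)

Answer: 16.0000

Derivation:
After op 1 tick(2): ref=2.0000 raw=[4.0000 4.0000]
After op 2 tick(6): ref=8.0000 raw=[16.0000 16.0000]
After op 3 tick(8): ref=16.0000 raw=[32.0000 32.0000]
Drift of clock 0 after op 3: 32.0000 - 16.0000 = 16.0000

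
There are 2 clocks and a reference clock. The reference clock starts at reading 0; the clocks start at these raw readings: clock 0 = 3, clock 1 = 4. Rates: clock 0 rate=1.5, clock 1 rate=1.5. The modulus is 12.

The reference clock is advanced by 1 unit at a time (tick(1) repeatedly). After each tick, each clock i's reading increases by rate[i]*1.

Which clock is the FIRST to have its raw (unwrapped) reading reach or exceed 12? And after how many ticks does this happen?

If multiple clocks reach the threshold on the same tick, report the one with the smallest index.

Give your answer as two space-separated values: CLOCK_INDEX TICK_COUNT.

clock 0: start=3, rate=1.5, needs 12-3 = 9; ticks = ceil(9/1.5) = ceil(6.0000) = 6; reading at tick 6 = 3 + 1.5*6 = 12.0000
clock 1: start=4, rate=1.5, needs 12-4 = 8; ticks = ceil(8/1.5) = ceil(5.3333) = 6; reading at tick 6 = 4 + 1.5*6 = 13.0000
Minimum tick count = 6; winners = [0, 1]; smallest index = 0

Answer: 0 6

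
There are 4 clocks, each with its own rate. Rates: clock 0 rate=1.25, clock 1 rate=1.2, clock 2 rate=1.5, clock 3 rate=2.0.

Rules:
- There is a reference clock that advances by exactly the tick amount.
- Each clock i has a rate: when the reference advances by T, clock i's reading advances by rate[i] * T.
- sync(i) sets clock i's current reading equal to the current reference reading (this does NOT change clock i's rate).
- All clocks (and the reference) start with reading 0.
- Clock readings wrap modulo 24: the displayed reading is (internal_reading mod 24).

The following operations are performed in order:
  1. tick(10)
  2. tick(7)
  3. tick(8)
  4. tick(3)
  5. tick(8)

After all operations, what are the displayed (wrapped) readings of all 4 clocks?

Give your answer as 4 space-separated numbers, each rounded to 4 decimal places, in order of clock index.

Answer: 21.0000 19.2000 6.0000 0.0000

Derivation:
After op 1 tick(10): ref=10.0000 raw=[12.5000 12.0000 15.0000 20.0000]
After op 2 tick(7): ref=17.0000 raw=[21.2500 20.4000 25.5000 34.0000]
After op 3 tick(8): ref=25.0000 raw=[31.2500 30.0000 37.5000 50.0000]
After op 4 tick(3): ref=28.0000 raw=[35.0000 33.6000 42.0000 56.0000]
After op 5 tick(8): ref=36.0000 raw=[45.0000 43.2000 54.0000 72.0000]
Wrap final raw readings (mod 24): 45.0000 mod 24 = 21.0000; 43.2000 mod 24 = 19.2000; 54.0000 mod 24 = 6.0000; 72.0000 mod 24 = 0.0000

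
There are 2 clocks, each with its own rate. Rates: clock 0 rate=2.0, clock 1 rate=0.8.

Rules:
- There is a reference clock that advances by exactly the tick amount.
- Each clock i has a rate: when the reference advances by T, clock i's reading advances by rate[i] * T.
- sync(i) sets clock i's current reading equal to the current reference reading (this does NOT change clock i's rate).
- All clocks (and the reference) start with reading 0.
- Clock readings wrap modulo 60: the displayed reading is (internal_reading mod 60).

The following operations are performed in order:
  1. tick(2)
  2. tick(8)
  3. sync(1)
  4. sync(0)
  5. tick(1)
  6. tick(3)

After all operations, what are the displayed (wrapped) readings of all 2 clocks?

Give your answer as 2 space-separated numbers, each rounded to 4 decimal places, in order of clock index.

Answer: 18.0000 13.2000

Derivation:
After op 1 tick(2): ref=2.0000 raw=[4.0000 1.6000]
After op 2 tick(8): ref=10.0000 raw=[20.0000 8.0000]
After op 3 sync(1): ref=10.0000 raw=[20.0000 10.0000]
After op 4 sync(0): ref=10.0000 raw=[10.0000 10.0000]
After op 5 tick(1): ref=11.0000 raw=[12.0000 10.8000]
After op 6 tick(3): ref=14.0000 raw=[18.0000 13.2000]
Wrap final raw readings (mod 60): 18.0000 mod 60 = 18.0000; 13.2000 mod 60 = 13.2000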